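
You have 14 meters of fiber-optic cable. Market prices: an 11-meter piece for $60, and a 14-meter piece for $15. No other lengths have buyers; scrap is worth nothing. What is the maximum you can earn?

Consider every possible first cut. best[k] is the best of p[i]+best[k−i] over all sellable i≤k.
best[1] = 0
best[2] = 0
best[3] = 0
best[4] = 0
best[5] = 0
best[6] = 0
best[7] = 0
best[8] = 0
best[9] = 0
best[10] = 0
best[11] = 60
best[12] = 60
best[13] = 60
best[14] = max(60+0, 15+0) = 60
One optimal cutting: pieces 11 with 3 meters of scrap → $60.

60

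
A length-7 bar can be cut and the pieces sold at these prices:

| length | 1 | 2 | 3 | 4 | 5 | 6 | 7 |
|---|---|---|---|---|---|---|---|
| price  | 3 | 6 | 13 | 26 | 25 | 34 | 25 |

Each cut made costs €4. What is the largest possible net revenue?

Let r[k] be the best obtainable value from length k. For each k, try every first piece i and keep the best of price[i] + r[k−i] minus the 4 cut fee when i<k.
r[1] = 3
r[2] = max(3+3-4, 6+0) = 6
r[3] = max(3+6-4, 6+3-4, 13+0) = 13
r[4] = max(3+13-4, 6+6-4, 13+3-4, 26+0) = 26
r[5] = max(3+26-4, 6+13-4, 13+6-4, 26+3-4, 25+0) = 25
r[6] = max(3+25-4, 6+26-4, 13+13-4, 26+6-4, 25+3-4, 34+0) = 34
r[7] = max(3+34-4, 6+25-4, 13+26-4, …, 34+3-4, 25+0) = 35
One optimal plan: pieces 4 + 3 (1 cut) → €39 − €4 = €35.

35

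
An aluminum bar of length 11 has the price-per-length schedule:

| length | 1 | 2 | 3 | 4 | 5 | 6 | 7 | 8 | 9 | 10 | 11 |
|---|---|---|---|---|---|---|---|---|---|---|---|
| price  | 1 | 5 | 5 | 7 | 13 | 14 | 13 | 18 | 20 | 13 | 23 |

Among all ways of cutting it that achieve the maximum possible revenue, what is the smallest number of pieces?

4

Let r[k] be the best obtainable value from length k. For each k, try every first piece i and keep the best of price[i] + r[k−i].
r[1] = 1
r[2] = max(1+1, 5+0) = 5
r[3] = max(1+5, 5+1, 5+0) = 6
r[4] = max(1+6, 5+5, 5+1, 7+0) = 10
r[5] = max(1+10, 5+6, 5+5, 7+1, 13+0) = 13
r[6] = max(1+13, 5+10, 5+6, 7+5, 13+1, 14+0) = 15
r[7] = max(1+15, 5+13, 5+10, …, 14+1, 13+0) = 18
r[8] = max(1+18, 5+15, 5+13, …, 13+1, 18+0) = 20
r[9] = max(1+20, 5+18, 5+15, …, 18+1, 20+0) = 23
r[10] = max(1+23, 5+20, 5+18, …, 20+1, 13+0) = 26
r[11] = max(1+26, 5+23, 5+20, …, 13+1, 23+0) = 28
Maximum revenue is $28.
Now minimize piece count subject to staying optimal: for each k, pieces[k] = 1 + min over i with p[i]+r[k−i]=r[k] of pieces[k−i].
pieces[8] = 4
pieces[9] = 3
pieces[10] = 2
pieces[11] = 4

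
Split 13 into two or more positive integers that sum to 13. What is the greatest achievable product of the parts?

108

Define m[k] = max over 1≤i<k of i · max(k−i, m[k−i]); the inner max lets the remainder stay uncut if that's better.
m[2] = 1*max(1,0) = 1*1 = 1
m[3] = max(1*2, 2*1) = 2
m[4] = max(1*3, 2*2, 3*1) = 4
m[5] = max(1*4, 2*3, 3*2, 4*1) = 6
m[6] = max(1*6, 2*4, 3*3, 4*2, 5*1) = 9
m[7] = max(1*9, 2*6, 3*4, 4*3, 5*2, 6*1) = 12
m[8] = max(1*12, 2*9, 3*6, …, 6*2, 7*1) = 18
m[9] = max(1*18, 2*12, 3*9, …, 7*2, 8*1) = 27
m[10] = max(1*27, 2*18, 3*12, …, 8*2, 9*1) = 36
m[11] = max(1*36, 2*27, 3*18, …, 9*2, 10*1) = 54
m[12] = max(1*54, 2*36, 3*27, …, 10*2, 11*1) = 81
m[13] = max(1*81, 2*54, 3*36, …, 11*2, 12*1) = 108
One optimal split: 3 + 3 + 3 + 2 + 2; product 3*3*3*2*2 = 108.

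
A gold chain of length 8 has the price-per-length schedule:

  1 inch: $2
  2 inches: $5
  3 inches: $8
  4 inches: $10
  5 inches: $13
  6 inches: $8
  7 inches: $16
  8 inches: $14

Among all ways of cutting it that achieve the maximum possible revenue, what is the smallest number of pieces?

Let r[k] be the best obtainable value from length k. For each k, try every first piece i and keep the best of price[i] + r[k−i].
r[1] = 2
r[2] = max(2+2, 5+0) = 5
r[3] = max(2+5, 5+2, 8+0) = 8
r[4] = max(2+8, 5+5, 8+2, 10+0) = 10
r[5] = max(2+10, 5+8, 8+5, 10+2, 13+0) = 13
r[6] = max(2+13, 5+10, 8+8, 10+5, 13+2, 8+0) = 16
r[7] = max(2+16, 5+13, 8+10, …, 8+2, 16+0) = 18
r[8] = max(2+18, 5+16, 8+13, …, 16+2, 14+0) = 21
Maximum revenue is $21.
Now minimize piece count subject to staying optimal: for each k, pieces[k] = 1 + min over i with p[i]+r[k−i]=r[k] of pieces[k−i].
pieces[5] = 1
pieces[6] = 2
pieces[7] = 2
pieces[8] = 2

2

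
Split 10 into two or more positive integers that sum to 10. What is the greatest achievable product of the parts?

36

Let m[k] be the best product for length k (with at least one cut). For each first piece i, the rest contributes max(k−i, m[k−i]).
Small cases: m[2]=1.
m[3] = 1·max(2,1) = 1·2 = 2
m[4] = 2·max(2,1) = 2·2 = 4
m[5] = 2·max(3,2) = 2·3 = 6
m[6] = 3·max(3,2) = 3·3 = 9
m[7] = 2·max(5,6) = 2·6 = 12
m[8] = 2·max(6,9) = 2·9 = 18
m[9] = 3·max(6,9) = 3·9 = 27
m[10] = 2·max(8,18) = 2·18 = 36
One optimal split: 3 + 3 + 2 + 2; product 3·3·2·2 = 36.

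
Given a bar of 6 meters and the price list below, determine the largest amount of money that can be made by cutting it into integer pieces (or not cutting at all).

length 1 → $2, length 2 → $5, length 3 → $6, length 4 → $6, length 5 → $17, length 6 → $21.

Build v[k] bottom-up: v[k] = max over allowed piece i of (p[i] + v[k−i]).
v[1] = 2
v[2] = max(2+2, 5+0) = 5
v[3] = max(2+5, 5+2, 6+0) = 7
v[4] = max(2+7, 5+5, 6+2, 6+0) = 10
v[5] = max(2+10, 5+7, 6+5, 6+2, 17+0) = 17
v[6] = max(2+17, 5+10, 6+7, 6+5, 17+2, 21+0) = 21
Best is to sell the whole 6-meter piece uncut for $21.

21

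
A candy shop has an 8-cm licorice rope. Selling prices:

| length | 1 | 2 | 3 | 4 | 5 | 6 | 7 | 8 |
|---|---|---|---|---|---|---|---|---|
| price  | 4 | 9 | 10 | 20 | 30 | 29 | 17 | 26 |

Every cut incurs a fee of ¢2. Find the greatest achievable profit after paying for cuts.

39

Build net[k] bottom-up: net[k] = max over allowed piece i of (p[i] + net[k−i]) − 2 per cut.
net[1] = 4
net[2] = max(4+4-2, 9+0) = 9
net[3] = max(4+9-2, 9+4-2, 10+0) = 11
net[4] = max(4+11-2, 9+9-2, 10+4-2, 20+0) = 20
net[5] = max(4+20-2, 9+11-2, 10+9-2, 20+4-2, 30+0) = 30
net[6] = max(4+30-2, 9+20-2, 10+11-2, 20+9-2, 30+4-2, 29+0) = 32
net[7] = max(4+32-2, 9+30-2, 10+20-2, …, 29+4-2, 17+0) = 37
net[8] = max(4+37-2, 9+32-2, 10+30-2, …, 17+4-2, 26+0) = 39
One optimal plan: pieces 5 + 2 + 1 (2 cuts) → ¢43 − ¢4 = ¢39.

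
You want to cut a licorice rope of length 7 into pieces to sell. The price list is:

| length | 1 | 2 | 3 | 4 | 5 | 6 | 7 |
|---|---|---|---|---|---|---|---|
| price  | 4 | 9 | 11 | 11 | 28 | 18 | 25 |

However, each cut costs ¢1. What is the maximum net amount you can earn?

Let net[k] be the best obtainable value from length k. For each k, try every first piece i and keep the best of price[i] + net[k−i] minus the 1 cut fee when i<k.
net[1] = 4
net[2] = max(4+4-1, 9+0) = 9
net[3] = max(4+9-1, 9+4-1, 11+0) = 12
net[4] = max(4+12-1, 9+9-1, 11+4-1, 11+0) = 17
net[5] = max(4+17-1, 9+12-1, 11+9-1, 11+4-1, 28+0) = 28
net[6] = max(4+28-1, 9+17-1, 11+12-1, 11+9-1, 28+4-1, 18+0) = 31
net[7] = max(4+31-1, 9+28-1, 11+17-1, …, 18+4-1, 25+0) = 36
One optimal plan: pieces 5 + 2 (1 cut) → ¢37 − ¢1 = ¢36.

36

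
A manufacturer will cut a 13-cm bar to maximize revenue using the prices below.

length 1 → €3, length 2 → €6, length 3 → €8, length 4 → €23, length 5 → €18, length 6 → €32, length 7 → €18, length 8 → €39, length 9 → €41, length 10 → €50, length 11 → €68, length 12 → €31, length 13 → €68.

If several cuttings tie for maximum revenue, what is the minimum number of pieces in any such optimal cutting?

Consider every possible first cut. r[k] is the best of p[i]+r[k−i] over all sellable i≤k.
r[1] = 3
r[2] = 6  (first piece 1, then r[1]=3)
r[3] = 9  (first piece 1, then r[2]=6)
r[4] = 23
r[5] = 26  (first piece 1, then r[4]=23)
r[6] = 32
r[7] = 35  (first piece 1, then r[6]=32)
r[8] = 46  (first piece 4, then r[4]=23)
r[9] = 49  (first piece 1, then r[8]=46)
r[10] = 55  (first piece 4, then r[6]=32)
r[11] = 68
r[12] = 71  (first piece 1, then r[11]=68)
r[13] = 74  (first piece 1, then r[12]=71)
Maximum revenue is €74.
Now minimize piece count subject to staying optimal: for each k, pieces[k] = 1 + min over i with p[i]+r[k−i]=r[k] of pieces[k−i].
pieces[10] = 2
pieces[11] = 1
pieces[12] = 2
pieces[13] = 2

2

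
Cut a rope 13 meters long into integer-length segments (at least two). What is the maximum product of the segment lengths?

108

Fill g[k] for k=2..13: at each k try every first piece i and multiply by the better of (k−i) uncut or g[k−i].
Small cases: g[2]=1, g[3]=2, g[4]=4, g[5]=6, g[6]=9, g[7]=12, g[8]=18.
g[9] = max(1×18, 2×12, 3×9, …, 7×2, 8×1) = 27
g[10] = max(1×27, 2×18, 3×12, …, 8×2, 9×1) = 36
g[11] = max(1×36, 2×27, 3×18, …, 9×2, 10×1) = 54
g[12] = max(1×54, 2×36, 3×27, …, 10×2, 11×1) = 81
g[13] = max(1×81, 2×54, 3×36, …, 11×2, 12×1) = 108
One optimal split: 3 + 3 + 3 + 2 + 2; product 3×3×3×2×2 = 108.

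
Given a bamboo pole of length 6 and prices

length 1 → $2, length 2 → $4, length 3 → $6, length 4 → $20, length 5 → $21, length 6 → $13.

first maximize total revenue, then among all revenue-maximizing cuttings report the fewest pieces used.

2

Consider every possible first cut. r[k] is the best of p[i]+r[k−i] over all sellable i≤k.
r[1] = 2
r[2] = max(2+2, 4+0) = 4
r[3] = max(2+4, 4+2, 6+0) = 6
r[4] = max(2+6, 4+4, 6+2, 20+0) = 20
r[5] = max(2+20, 4+6, 6+4, 20+2, 21+0) = 22
r[6] = max(2+22, 4+20, 6+6, 20+4, 21+2, 13+0) = 24
Maximum revenue is $24.
Now minimize piece count subject to staying optimal: for each k, pieces[k] = 1 + min over i with p[i]+r[k−i]=r[k] of pieces[k−i].
pieces[3] = 1
pieces[4] = 1
pieces[5] = 2
pieces[6] = 2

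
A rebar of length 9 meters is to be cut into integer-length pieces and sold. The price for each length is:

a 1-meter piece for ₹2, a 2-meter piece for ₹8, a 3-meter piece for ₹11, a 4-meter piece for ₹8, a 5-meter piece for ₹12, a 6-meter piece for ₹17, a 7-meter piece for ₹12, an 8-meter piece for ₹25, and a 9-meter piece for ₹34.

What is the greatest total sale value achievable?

Let r[k] be the best obtainable value from length k. For each k, try every first piece i and keep the best of price[i] + r[k−i].
r[1] = 2
r[2] = max(2+2, 8+0) = 8
r[3] = max(2+8, 8+2, 11+0) = 11
r[4] = max(2+11, 8+8, 11+2, 8+0) = 16
r[5] = max(2+16, 8+11, 11+8, 8+2, 12+0) = 19
r[6] = max(2+19, 8+16, 11+11, 8+8, 12+2, 17+0) = 24
r[7] = max(2+24, 8+19, 11+16, …, 17+2, 12+0) = 27
r[8] = max(2+27, 8+24, 11+19, …, 12+2, 25+0) = 32
r[9] = max(2+32, 8+27, 11+24, …, 25+2, 34+0) = 35
One optimal cutting: 3 + 2 + 2 + 2 → ₹11 + ₹8 + ₹8 + ₹8 = ₹35.

35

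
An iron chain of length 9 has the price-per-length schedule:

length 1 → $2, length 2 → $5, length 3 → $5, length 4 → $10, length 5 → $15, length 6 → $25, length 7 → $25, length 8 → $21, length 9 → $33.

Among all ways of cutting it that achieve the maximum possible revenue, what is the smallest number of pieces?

1

Let r[k] be the best obtainable value from length k. For each k, try every first piece i and keep the best of price[i] + r[k−i].
r[1] = 2
r[2] = max(2+2, 5+0) = 5
r[3] = max(2+5, 5+2, 5+0) = 7
r[4] = max(2+7, 5+5, 5+2, 10+0) = 10
r[5] = max(2+10, 5+7, 5+5, 10+2, 15+0) = 15
r[6] = max(2+15, 5+10, 5+7, 10+5, 15+2, 25+0) = 25
r[7] = max(2+25, 5+15, 5+10, …, 25+2, 25+0) = 27
r[8] = max(2+27, 5+25, 5+15, …, 25+2, 21+0) = 30
r[9] = max(2+30, 5+27, 5+25, …, 21+2, 33+0) = 33
Maximum revenue is $33.
Now minimize piece count subject to staying optimal: for each k, pieces[k] = 1 + min over i with p[i]+r[k−i]=r[k] of pieces[k−i].
pieces[6] = 1
pieces[7] = 2
pieces[8] = 2
pieces[9] = 1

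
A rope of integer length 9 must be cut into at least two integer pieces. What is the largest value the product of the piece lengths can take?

27

Let f[k] be the best product for length k (with at least one cut). For each first piece i, the rest contributes max(k−i, f[k−i]).
f[2] = 1·max(1,0) = 1·1 = 1
f[3] = 1·max(2,1) = 1·2 = 2
f[4] = 2·max(2,1) = 2·2 = 4
f[5] = 2·max(3,2) = 2·3 = 6
f[6] = 3·max(3,2) = 3·3 = 9
f[7] = 2·max(5,6) = 2·6 = 12
f[8] = 2·max(6,9) = 2·9 = 18
f[9] = 3·max(6,9) = 3·9 = 27
One optimal split: 3 + 3 + 3; product 3·3·3 = 27.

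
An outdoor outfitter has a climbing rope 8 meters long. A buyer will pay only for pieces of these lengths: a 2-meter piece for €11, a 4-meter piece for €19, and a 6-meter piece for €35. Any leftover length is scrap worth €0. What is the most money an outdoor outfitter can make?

46

Build r[k] bottom-up: r[k] = max over allowed piece i of (p[i] + r[k−i]).
r[1] = 0
r[2] = 11
r[3] = 11
r[4] = 22  (first piece 2, then r[2]=11)
r[5] = 22
r[6] = 35
r[7] = 35
r[8] = 46  (first piece 2, then r[6]=35)
One optimal cutting: 6 + 2 → €46.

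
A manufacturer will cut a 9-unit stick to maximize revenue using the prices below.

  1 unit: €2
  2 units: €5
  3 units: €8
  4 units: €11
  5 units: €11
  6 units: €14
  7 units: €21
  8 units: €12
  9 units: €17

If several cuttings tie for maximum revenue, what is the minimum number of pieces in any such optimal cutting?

2

Let r[k] be the best obtainable value from length k. For each k, try every first piece i and keep the best of price[i] + r[k−i].
r[1] = 2
r[2] = 5
r[3] = 8
r[4] = 11
r[5] = 13  (first piece 1, then r[4]=11)
r[6] = 16  (first piece 2, then r[4]=11)
r[7] = 21
r[8] = 23  (first piece 1, then r[7]=21)
r[9] = 26  (first piece 2, then r[7]=21)
Maximum revenue is €26.
Now minimize piece count subject to staying optimal: for each k, pieces[k] = 1 + min over i with p[i]+r[k−i]=r[k] of pieces[k−i].
pieces[6] = 2
pieces[7] = 1
pieces[8] = 2
pieces[9] = 2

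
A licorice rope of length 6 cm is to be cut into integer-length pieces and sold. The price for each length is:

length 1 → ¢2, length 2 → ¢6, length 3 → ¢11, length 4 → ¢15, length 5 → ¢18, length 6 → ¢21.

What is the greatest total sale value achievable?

Let best[k] be the best obtainable value from length k. For each k, try every first piece i and keep the best of price[i] + best[k−i].
best[1] = 2
best[2] = max(2+2, 6+0) = 6
best[3] = max(2+6, 6+2, 11+0) = 11
best[4] = max(2+11, 6+6, 11+2, 15+0) = 15
best[5] = max(2+15, 6+11, 11+6, 15+2, 18+0) = 18
best[6] = max(2+18, 6+15, 11+11, 15+6, 18+2, 21+0) = 22
One optimal cutting: 3 + 3 → ¢11 + ¢11 = ¢22.

22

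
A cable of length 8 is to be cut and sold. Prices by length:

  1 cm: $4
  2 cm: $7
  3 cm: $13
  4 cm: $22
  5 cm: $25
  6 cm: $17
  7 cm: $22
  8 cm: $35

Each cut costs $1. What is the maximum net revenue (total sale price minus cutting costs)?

Consider every possible first cut. net[k] is the best of p[i]+net[k−i] over all sellable i≤k, charging 1 whenever i<k.
net[1] = 4
net[2] = max(4+4-1, 7+0) = 7
net[3] = max(4+7-1, 7+4-1, 13+0) = 13
net[4] = max(4+13-1, 7+7-1, 13+4-1, 22+0) = 22
net[5] = max(4+22-1, 7+13-1, 13+7-1, 22+4-1, 25+0) = 25
net[6] = max(4+25-1, 7+22-1, 13+13-1, 22+7-1, 25+4-1, 17+0) = 28
net[7] = max(4+28-1, 7+25-1, 13+22-1, …, 17+4-1, 22+0) = 34
net[8] = max(4+34-1, 7+28-1, 13+25-1, …, 22+4-1, 35+0) = 43
One optimal plan: pieces 4 + 4 (1 cut) → $44 − $1 = $43.

43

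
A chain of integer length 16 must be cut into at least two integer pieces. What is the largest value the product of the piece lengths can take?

324

Fill P[k] for k=2..16: at each k try every first piece i and multiply by the better of (k−i) uncut or P[k−i].
P[2] = 1×max(1,0) = 1×1 = 1
P[3] = 1×max(2,1) = 1×2 = 2
P[4] = 2×max(2,1) = 2×2 = 4
P[5] = 2×max(3,2) = 2×3 = 6
P[6] = 3×max(3,2) = 3×3 = 9
P[7] = 2×max(5,6) = 2×6 = 12
P[8] = 2×max(6,9) = 2×9 = 18
P[9] = 3×max(6,9) = 3×9 = 27
P[10] = 2×max(8,18) = 2×18 = 36
P[11] = 2×max(9,27) = 2×27 = 54
P[12] = 3×max(9,27) = 3×27 = 81
P[13] = 2×max(11,54) = 2×54 = 108
P[14] = 2×max(12,81) = 2×81 = 162
P[15] = 3×max(12,81) = 3×81 = 243
P[16] = 2×max(14,162) = 2×162 = 324
One optimal split: 3 + 3 + 3 + 3 + 2 + 2; product 3×3×3×3×2×2 = 324.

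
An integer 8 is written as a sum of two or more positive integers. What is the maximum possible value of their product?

Define g[k] = max over 1≤i<k of i · max(k−i, g[k−i]); the inner max lets the remainder stay uncut if that's better.
Small cases: g[2]=1, g[3]=2.
g[4] = 2*max(2,1) = 2*2 = 4
g[5] = 2*max(3,2) = 2*3 = 6
g[6] = 3*max(3,2) = 3*3 = 9
g[7] = 2*max(5,6) = 2*6 = 12
g[8] = 2*max(6,9) = 2*9 = 18
One optimal split: 3 + 3 + 2; product 3*3*2 = 18.

18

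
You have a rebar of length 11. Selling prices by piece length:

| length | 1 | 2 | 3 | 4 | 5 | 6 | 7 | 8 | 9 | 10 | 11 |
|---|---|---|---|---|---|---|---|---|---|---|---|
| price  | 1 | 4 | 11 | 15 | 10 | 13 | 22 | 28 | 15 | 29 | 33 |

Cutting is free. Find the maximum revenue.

41

Consider every possible first cut. best[k] is the best of p[i]+best[k−i] over all sellable i≤k.
best[1] = 1
best[2] = 4
best[3] = 11
best[4] = 15
best[5] = 16  (first piece 1, then best[4]=15)
best[6] = 22  (first piece 3, then best[3]=11)
best[7] = 26  (first piece 3, then best[4]=15)
best[8] = 30  (first piece 4, then best[4]=15)
best[9] = 33  (first piece 3, then best[6]=22)
best[10] = 37  (first piece 3, then best[7]=26)
best[11] = 41  (first piece 3, then best[8]=30)
One optimal cutting: 4 + 4 + 3 → ₹15 + ₹15 + ₹11 = ₹41.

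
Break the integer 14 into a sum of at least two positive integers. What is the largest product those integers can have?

Define P[k] = max over 1≤i<k of i · max(k−i, P[k−i]); the inner max lets the remainder stay uncut if that's better.
Small cases: P[2]=1, P[3]=2, P[4]=4, P[5]=6, P[6]=9, P[7]=12, P[8]=18, P[9]=27.
P[10] = max(1*27, 2*18, 3*12, …, 8*2, 9*1) = 36
P[11] = max(1*36, 2*27, 3*18, …, 9*2, 10*1) = 54
P[12] = max(1*54, 2*36, 3*27, …, 10*2, 11*1) = 81
P[13] = max(1*81, 2*54, 3*36, …, 11*2, 12*1) = 108
P[14] = max(1*108, 2*81, 3*54, …, 12*2, 13*1) = 162
One optimal split: 3 + 3 + 3 + 3 + 2; product 3*3*3*3*2 = 162.

162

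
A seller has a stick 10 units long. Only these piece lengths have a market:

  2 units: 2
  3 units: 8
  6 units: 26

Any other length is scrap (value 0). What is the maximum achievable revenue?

Consider every possible first cut. best[k] is the best of p[i]+best[k−i] over all sellable i≤k.
best[1] = 0
best[2] = 2
best[3] = 8
best[4] = 8
best[5] = 10  (first piece 2, then best[3]=8)
best[6] = 26
best[7] = 26
best[8] = 28  (first piece 2, then best[6]=26)
best[9] = 34  (first piece 3, then best[6]=26)
best[10] = 34
One optimal cutting: pieces 6 + 3 with 1 unit of scrap → 34.

34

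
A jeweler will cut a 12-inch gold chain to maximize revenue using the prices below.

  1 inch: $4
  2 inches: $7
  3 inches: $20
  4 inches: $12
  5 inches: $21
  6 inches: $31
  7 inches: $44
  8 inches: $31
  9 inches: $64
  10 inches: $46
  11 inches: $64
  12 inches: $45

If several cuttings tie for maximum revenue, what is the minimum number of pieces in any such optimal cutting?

Build r[k] bottom-up: r[k] = max over allowed piece i of (p[i] + r[k−i]).
r[1] = 4
r[2] = max(4+4, 7+0) = 8
r[3] = max(4+8, 7+4, 20+0) = 20
r[4] = max(4+20, 7+8, 20+4, 12+0) = 24
r[5] = max(4+24, 7+20, 20+8, 12+4, 21+0) = 28
r[6] = max(4+28, 7+24, 20+20, 12+8, 21+4, 31+0) = 40
r[7] = max(4+40, 7+28, 20+24, …, 31+4, 44+0) = 44
r[8] = max(4+44, 7+40, 20+28, …, 44+4, 31+0) = 48
r[9] = max(4+48, 7+44, 20+40, …, 31+4, 64+0) = 64
r[10] = max(4+64, 7+48, 20+44, …, 64+4, 46+0) = 68
r[11] = max(4+68, 7+64, 20+48, …, 46+4, 64+0) = 72
r[12] = max(4+72, 7+68, 20+64, …, 64+4, 45+0) = 84
Maximum revenue is $84.
Now minimize piece count subject to staying optimal: for each k, pieces[k] = 1 + min over i with p[i]+r[k−i]=r[k] of pieces[k−i].
pieces[9] = 1
pieces[10] = 2
pieces[11] = 3
pieces[12] = 2

2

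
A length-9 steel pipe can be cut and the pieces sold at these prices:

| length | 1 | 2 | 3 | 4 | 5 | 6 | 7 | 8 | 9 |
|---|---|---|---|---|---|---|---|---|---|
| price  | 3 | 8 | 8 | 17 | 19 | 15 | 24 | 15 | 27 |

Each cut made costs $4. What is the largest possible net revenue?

32

Let net[k] be the best obtainable value from length k. For each k, try every first piece i and keep the best of price[i] + net[k−i] minus the 4 cut fee when i<k.
net[1] = 3
net[2] = 8
net[3] = 8
net[4] = 17
net[5] = 19
net[6] = 21  (first piece 2, then net[4]=17)
net[7] = 24
net[8] = 30  (first piece 4, then net[4]=17)
net[9] = 32  (first piece 4, then net[5]=19)
One optimal plan: pieces 5 + 4 (1 cut) → $36 − $4 = $32.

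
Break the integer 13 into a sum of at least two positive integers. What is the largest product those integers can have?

108

Let m[k] be the best product for length k (with at least one cut). For each first piece i, the rest contributes max(k−i, m[k−i]).
Small cases: m[2]=1, m[3]=2, m[4]=4, m[5]=6.
m[6] = 3×max(3,2) = 3×3 = 9
m[7] = 2×max(5,6) = 2×6 = 12
m[8] = 2×max(6,9) = 2×9 = 18
m[9] = 3×max(6,9) = 3×9 = 27
m[10] = 2×max(8,18) = 2×18 = 36
m[11] = 2×max(9,27) = 2×27 = 54
m[12] = 3×max(9,27) = 3×27 = 81
m[13] = 2×max(11,54) = 2×54 = 108
One optimal split: 3 + 3 + 3 + 2 + 2; product 3×3×3×2×2 = 108.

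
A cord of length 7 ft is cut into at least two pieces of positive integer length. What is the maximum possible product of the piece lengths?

12

Define prod[k] = max over 1≤i<k of i · max(k−i, prod[k−i]); the inner max lets the remainder stay uncut if that's better.
prod[2] = 1*max(1,0) = 1*1 = 1
prod[3] = 1*max(2,1) = 1*2 = 2
prod[4] = 2*max(2,1) = 2*2 = 4
prod[5] = 2*max(3,2) = 2*3 = 6
prod[6] = 3*max(3,2) = 3*3 = 9
prod[7] = 2*max(5,6) = 2*6 = 12
One optimal split: 3 + 2 + 2; product 3*2*2 = 12.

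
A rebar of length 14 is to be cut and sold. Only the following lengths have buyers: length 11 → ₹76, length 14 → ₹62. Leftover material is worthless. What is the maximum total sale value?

Consider every possible first cut. f[k] is the best of p[i]+f[k−i] over all sellable i≤k.
f[1] = 0
f[2] = 0
f[3] = 0
f[4] = 0
f[5] = 0
f[6] = 0
f[7] = 0
f[8] = 0
f[9] = 0
f[10] = 0
f[11] = 76
f[12] = 76
f[13] = 76
f[14] = 76
One optimal cutting: pieces 11 with 3 meters of scrap → ₹76.

76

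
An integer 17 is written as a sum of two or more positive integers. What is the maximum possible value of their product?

Fill prod[k] for k=2..17: at each k try every first piece i and multiply by the better of (k−i) uncut or prod[k−i].
prod[2] = 1×max(1,0) = 1×1 = 1
prod[3] = max(1×2, 2×1) = 2
prod[4] = max(1×3, 2×2, 3×1) = 4
prod[5] = max(1×4, 2×3, 3×2, 4×1) = 6
prod[6] = max(1×6, 2×4, 3×3, 4×2, 5×1) = 9
prod[7] = max(1×9, 2×6, 3×4, 4×3, 5×2, 6×1) = 12
prod[8] = max(1×12, 2×9, 3×6, …, 6×2, 7×1) = 18
prod[9] = max(1×18, 2×12, 3×9, …, 7×2, 8×1) = 27
prod[10] = max(1×27, 2×18, 3×12, …, 8×2, 9×1) = 36
prod[11] = max(1×36, 2×27, 3×18, …, 9×2, 10×1) = 54
prod[12] = max(1×54, 2×36, 3×27, …, 10×2, 11×1) = 81
prod[13] = max(1×81, 2×54, 3×36, …, 11×2, 12×1) = 108
prod[14] = max(1×108, 2×81, 3×54, …, 12×2, 13×1) = 162
prod[15] = max(1×162, 2×108, 3×81, …, 13×2, 14×1) = 243
prod[16] = max(1×243, 2×162, 3×108, …, 14×2, 15×1) = 324
prod[17] = max(1×324, 2×243, 3×162, …, 15×2, 16×1) = 486
One optimal split: 3 + 3 + 3 + 3 + 3 + 2; product 3×3×3×3×3×2 = 486.

486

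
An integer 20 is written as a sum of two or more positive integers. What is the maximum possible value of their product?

Define g[k] = max over 1≤i<k of i · max(k−i, g[k−i]); the inner max lets the remainder stay uncut if that's better.
g[2] = 1*max(1,0) = 1*1 = 1
g[3] = max(1*2, 2*1) = 2
g[4] = max(1*3, 2*2, 3*1) = 4
g[5] = max(1*4, 2*3, 3*2, 4*1) = 6
g[6] = max(1*6, 2*4, 3*3, 4*2, 5*1) = 9
g[7] = max(1*9, 2*6, 3*4, 4*3, 5*2, 6*1) = 12
g[8] = max(1*12, 2*9, 3*6, …, 6*2, 7*1) = 18
g[9] = max(1*18, 2*12, 3*9, …, 7*2, 8*1) = 27
g[10] = max(1*27, 2*18, 3*12, …, 8*2, 9*1) = 36
g[11] = max(1*36, 2*27, 3*18, …, 9*2, 10*1) = 54
g[12] = max(1*54, 2*36, 3*27, …, 10*2, 11*1) = 81
g[13] = max(1*81, 2*54, 3*36, …, 11*2, 12*1) = 108
g[14] = max(1*108, 2*81, 3*54, …, 12*2, 13*1) = 162
g[15] = max(1*162, 2*108, 3*81, …, 13*2, 14*1) = 243
g[16] = max(1*243, 2*162, 3*108, …, 14*2, 15*1) = 324
g[17] = max(1*324, 2*243, 3*162, …, 15*2, 16*1) = 486
g[18] = max(1*486, 2*324, 3*243, …, 16*2, 17*1) = 729
g[19] = max(1*729, 2*486, 3*324, …, 17*2, 18*1) = 972
g[20] = max(1*972, 2*729, 3*486, …, 18*2, 19*1) = 1458
One optimal split: 3 + 3 + 3 + 3 + 3 + 3 + 2; product 3*3*3*3*3*3*2 = 1458.

1458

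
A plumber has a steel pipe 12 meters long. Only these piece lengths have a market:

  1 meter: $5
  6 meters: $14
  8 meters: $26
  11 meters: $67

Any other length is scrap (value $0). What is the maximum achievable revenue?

Let r[k] be the best obtainable value from length k. For each k, try every first piece i and keep the best of price[i] + r[k−i].
r[1] = 5
r[2] = 10  (first piece 1, then r[1]=5)
r[3] = 15  (first piece 1, then r[2]=10)
r[4] = 20  (first piece 1, then r[3]=15)
r[5] = 25  (first piece 1, then r[4]=20)
r[6] = max(5+25, 14+0) = 30
r[7] = max(5+30, 14+5) = 35
r[8] = max(5+35, 14+10, 26+0) = 40
r[9] = max(5+40, 14+15, 26+5) = 45
r[10] = max(5+45, 14+20, 26+10) = 50
r[11] = max(5+50, 14+25, 26+15, 67+0) = 67
r[12] = max(5+67, 14+30, 26+20, 67+5) = 72
One optimal cutting: 11 + 1 → $72.

72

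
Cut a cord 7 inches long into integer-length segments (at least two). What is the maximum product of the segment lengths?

Let m[k] be the best product for length k (with at least one cut). For each first piece i, the rest contributes max(k−i, m[k−i]).
m[2] = 1×max(1,0) = 1×1 = 1
m[3] = max(1×2, 2×1) = 2
m[4] = max(1×3, 2×2, 3×1) = 4
m[5] = max(1×4, 2×3, 3×2, 4×1) = 6
m[6] = max(1×6, 2×4, 3×3, 4×2, 5×1) = 9
m[7] = max(1×9, 2×6, 3×4, 4×3, 5×2, 6×1) = 12
One optimal split: 3 + 2 + 2; product 3×2×2 = 12.

12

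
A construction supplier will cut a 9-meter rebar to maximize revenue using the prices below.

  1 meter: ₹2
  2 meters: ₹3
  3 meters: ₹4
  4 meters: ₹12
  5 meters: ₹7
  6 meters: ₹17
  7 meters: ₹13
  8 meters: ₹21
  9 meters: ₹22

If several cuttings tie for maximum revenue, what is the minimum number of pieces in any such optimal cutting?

3

Consider every possible first cut. r[k] is the best of p[i]+r[k−i] over all sellable i≤k.
r[1] = 2
r[2] = 4  (first piece 1, then r[1]=2)
r[3] = 6  (first piece 1, then r[2]=4)
r[4] = 12
r[5] = 14  (first piece 1, then r[4]=12)
r[6] = 17
r[7] = 19  (first piece 1, then r[6]=17)
r[8] = 24  (first piece 4, then r[4]=12)
r[9] = 26  (first piece 1, then r[8]=24)
Maximum revenue is ₹26.
Now minimize piece count subject to staying optimal: for each k, pieces[k] = 1 + min over i with p[i]+r[k−i]=r[k] of pieces[k−i].
pieces[6] = 1
pieces[7] = 2
pieces[8] = 2
pieces[9] = 3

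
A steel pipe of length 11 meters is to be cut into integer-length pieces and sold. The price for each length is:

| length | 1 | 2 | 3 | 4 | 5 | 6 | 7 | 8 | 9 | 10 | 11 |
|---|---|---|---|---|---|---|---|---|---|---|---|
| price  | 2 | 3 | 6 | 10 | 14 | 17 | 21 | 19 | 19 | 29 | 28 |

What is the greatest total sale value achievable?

31

Let R[k] be the best obtainable value from length k. For each k, try every first piece i and keep the best of price[i] + R[k−i].
R[1] = 2
R[2] = 4  (first piece 1, then R[1]=2)
R[3] = 6  (first piece 1, then R[2]=4)
R[4] = 10
R[5] = 14
R[6] = 17
R[7] = 21
R[8] = 23  (first piece 1, then R[7]=21)
R[9] = 25  (first piece 1, then R[8]=23)
R[10] = 29
R[11] = 31  (first piece 1, then R[10]=29)
One optimal cutting: 10 + 1 → $29 + $2 = $31.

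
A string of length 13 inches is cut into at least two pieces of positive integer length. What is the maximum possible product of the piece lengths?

108

Fill prod[k] for k=2..13: at each k try every first piece i and multiply by the better of (k−i) uncut or prod[k−i].
Small cases: prod[2]=1, prod[3]=2, prod[4]=4, prod[5]=6.
prod[6] = max(1*6, 2*4, 3*3, 4*2, 5*1) = 9
prod[7] = max(1*9, 2*6, 3*4, 4*3, 5*2, 6*1) = 12
prod[8] = max(1*12, 2*9, 3*6, …, 6*2, 7*1) = 18
prod[9] = max(1*18, 2*12, 3*9, …, 7*2, 8*1) = 27
prod[10] = max(1*27, 2*18, 3*12, …, 8*2, 9*1) = 36
prod[11] = max(1*36, 2*27, 3*18, …, 9*2, 10*1) = 54
prod[12] = max(1*54, 2*36, 3*27, …, 10*2, 11*1) = 81
prod[13] = max(1*81, 2*54, 3*36, …, 11*2, 12*1) = 108
One optimal split: 3 + 3 + 3 + 2 + 2; product 3*3*3*2*2 = 108.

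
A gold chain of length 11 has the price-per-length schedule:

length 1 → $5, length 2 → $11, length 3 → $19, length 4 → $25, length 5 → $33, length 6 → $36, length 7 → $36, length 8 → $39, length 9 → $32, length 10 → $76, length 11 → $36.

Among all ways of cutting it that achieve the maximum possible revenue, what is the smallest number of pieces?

Consider every possible first cut. r[k] is the best of p[i]+r[k−i] over all sellable i≤k.
r[1] = 5
r[2] = max(5+5, 11+0) = 11
r[3] = max(5+11, 11+5, 19+0) = 19
r[4] = max(5+19, 11+11, 19+5, 25+0) = 25
r[5] = max(5+25, 11+19, 19+11, 25+5, 33+0) = 33
r[6] = max(5+33, 11+25, 19+19, 25+11, 33+5, 36+0) = 38
r[7] = max(5+38, 11+33, 19+25, …, 36+5, 36+0) = 44
r[8] = max(5+44, 11+38, 19+33, …, 36+5, 39+0) = 52
r[9] = max(5+52, 11+44, 19+38, …, 39+5, 32+0) = 58
r[10] = max(5+58, 11+52, 19+44, …, 32+5, 76+0) = 76
r[11] = max(5+76, 11+58, 19+52, …, 76+5, 36+0) = 81
Maximum revenue is $81.
Now minimize piece count subject to staying optimal: for each k, pieces[k] = 1 + min over i with p[i]+r[k−i]=r[k] of pieces[k−i].
pieces[8] = 2
pieces[9] = 2
pieces[10] = 1
pieces[11] = 2

2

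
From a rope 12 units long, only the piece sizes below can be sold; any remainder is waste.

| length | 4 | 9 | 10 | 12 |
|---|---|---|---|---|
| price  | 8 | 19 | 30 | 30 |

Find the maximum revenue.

Build r[k] bottom-up: r[k] = max over allowed piece i of (p[i] + r[k−i]).
r[1] = 0
r[2] = 0
r[3] = 0
r[4] = 8
r[5] = 8
r[6] = 8
r[7] = 8
r[8] = 16  (first piece 4, then r[4]=8)
r[9] = 19
r[10] = 30
r[11] = 30
r[12] = 30
One optimal cutting: pieces 10 with 2 units of scrap → $30.

30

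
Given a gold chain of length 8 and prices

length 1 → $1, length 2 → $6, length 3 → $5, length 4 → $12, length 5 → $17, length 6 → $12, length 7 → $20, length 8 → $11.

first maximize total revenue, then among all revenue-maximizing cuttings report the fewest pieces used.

2

Let r[k] be the best obtainable value from length k. For each k, try every first piece i and keep the best of price[i] + r[k−i].
r[1] = 1
r[2] = max(1+1, 6+0) = 6
r[3] = max(1+6, 6+1, 5+0) = 7
r[4] = max(1+7, 6+6, 5+1, 12+0) = 12
r[5] = max(1+12, 6+7, 5+6, 12+1, 17+0) = 17
r[6] = max(1+17, 6+12, 5+7, 12+6, 17+1, 12+0) = 18
r[7] = max(1+18, 6+17, 5+12, …, 12+1, 20+0) = 23
r[8] = max(1+23, 6+18, 5+17, …, 20+1, 11+0) = 24
Maximum revenue is $24.
Now minimize piece count subject to staying optimal: for each k, pieces[k] = 1 + min over i with p[i]+r[k−i]=r[k] of pieces[k−i].
pieces[5] = 1
pieces[6] = 2
pieces[7] = 2
pieces[8] = 2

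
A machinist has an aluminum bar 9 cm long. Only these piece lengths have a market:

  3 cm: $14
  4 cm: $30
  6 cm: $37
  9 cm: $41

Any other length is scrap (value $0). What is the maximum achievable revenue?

Consider every possible first cut. f[k] is the best of p[i]+f[k−i] over all sellable i≤k.
f[1] = 0
f[2] = 0
f[3] = 14
f[4] = max(14+0, 30+0) = 30
f[5] = max(14+0, 30+0) = 30
f[6] = max(14+14, 30+0, 37+0) = 37
f[7] = max(14+30, 30+14, 37+0) = 44
f[8] = max(14+30, 30+30, 37+0) = 60
f[9] = max(14+37, 30+30, 37+14, 41+0) = 60
One optimal cutting: pieces 4 + 4 with 1 cm of scrap → $60.

60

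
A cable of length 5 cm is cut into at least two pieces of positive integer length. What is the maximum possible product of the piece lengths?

Let prod[k] be the best product for length k (with at least one cut). For each first piece i, the rest contributes max(k−i, prod[k−i]).
prod[2] = 1*max(1,0) = 1*1 = 1
prod[3] = 1*max(2,1) = 1*2 = 2
prod[4] = 2*max(2,1) = 2*2 = 4
prod[5] = 2*max(3,2) = 2*3 = 6
One optimal split: 3 + 2; product 3*2 = 6.

6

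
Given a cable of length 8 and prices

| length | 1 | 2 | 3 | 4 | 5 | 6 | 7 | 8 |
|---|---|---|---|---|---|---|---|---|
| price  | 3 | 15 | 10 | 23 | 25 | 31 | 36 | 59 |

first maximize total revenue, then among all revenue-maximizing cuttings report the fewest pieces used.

4

Let r[k] be the best obtainable value from length k. For each k, try every first piece i and keep the best of price[i] + r[k−i].
r[1] = 3
r[2] = max(3+3, 15+0) = 15
r[3] = max(3+15, 15+3, 10+0) = 18
r[4] = max(3+18, 15+15, 10+3, 23+0) = 30
r[5] = max(3+30, 15+18, 10+15, 23+3, 25+0) = 33
r[6] = max(3+33, 15+30, 10+18, 23+15, 25+3, 31+0) = 45
r[7] = max(3+45, 15+33, 10+30, …, 31+3, 36+0) = 48
r[8] = max(3+48, 15+45, 10+33, …, 36+3, 59+0) = 60
Maximum revenue is €60.
Now minimize piece count subject to staying optimal: for each k, pieces[k] = 1 + min over i with p[i]+r[k−i]=r[k] of pieces[k−i].
pieces[5] = 3
pieces[6] = 3
pieces[7] = 4
pieces[8] = 4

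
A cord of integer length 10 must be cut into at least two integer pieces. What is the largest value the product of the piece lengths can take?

Let m[k] be the best product for length k (with at least one cut). For each first piece i, the rest contributes max(k−i, m[k−i]).
Small cases: m[2]=1, m[3]=2, m[4]=4, m[5]=6.
m[6] = 3×max(3,2) = 3×3 = 9
m[7] = 2×max(5,6) = 2×6 = 12
m[8] = 2×max(6,9) = 2×9 = 18
m[9] = 3×max(6,9) = 3×9 = 27
m[10] = 2×max(8,18) = 2×18 = 36
One optimal split: 3 + 3 + 2 + 2; product 3×3×2×2 = 36.

36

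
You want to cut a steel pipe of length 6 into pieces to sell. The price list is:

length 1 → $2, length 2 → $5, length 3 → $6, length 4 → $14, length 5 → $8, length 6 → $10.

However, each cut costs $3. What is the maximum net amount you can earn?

16

Build r[k] bottom-up: r[k] = max over allowed piece i of (p[i] + r[k−i]) − 3 per cut.
r[1] = 2
r[2] = 5
r[3] = 6
r[4] = 14
r[5] = 13  (first piece 1, then r[4]=14)
r[6] = 16  (first piece 2, then r[4]=14)
One optimal plan: pieces 4 + 2 (1 cut) → $19 − $3 = $16.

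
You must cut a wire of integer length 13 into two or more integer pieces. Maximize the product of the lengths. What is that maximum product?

108

Define prod[k] = max over 1≤i<k of i · max(k−i, prod[k−i]); the inner max lets the remainder stay uncut if that's better.
prod[2] = 1·max(1,0) = 1·1 = 1
prod[3] = 1·max(2,1) = 1·2 = 2
prod[4] = 2·max(2,1) = 2·2 = 4
prod[5] = 2·max(3,2) = 2·3 = 6
prod[6] = 3·max(3,2) = 3·3 = 9
prod[7] = 2·max(5,6) = 2·6 = 12
prod[8] = 2·max(6,9) = 2·9 = 18
prod[9] = 3·max(6,9) = 3·9 = 27
prod[10] = 2·max(8,18) = 2·18 = 36
prod[11] = 2·max(9,27) = 2·27 = 54
prod[12] = 3·max(9,27) = 3·27 = 81
prod[13] = 2·max(11,54) = 2·54 = 108
One optimal split: 3 + 3 + 3 + 2 + 2; product 3·3·3·2·2 = 108.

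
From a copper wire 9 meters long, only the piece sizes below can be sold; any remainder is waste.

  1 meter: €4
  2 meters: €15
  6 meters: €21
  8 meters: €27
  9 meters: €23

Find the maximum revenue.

64

Build best[k] bottom-up: best[k] = max over allowed piece i of (p[i] + best[k−i]).
best[1] = 4
best[2] = 15
best[3] = 19  (first piece 1, then best[2]=15)
best[4] = 30  (first piece 2, then best[2]=15)
best[5] = 34  (first piece 1, then best[4]=30)
best[6] = 45  (first piece 2, then best[4]=30)
best[7] = 49  (first piece 1, then best[6]=45)
best[8] = 60  (first piece 2, then best[6]=45)
best[9] = 64  (first piece 1, then best[8]=60)
One optimal cutting: 2 + 2 + 2 + 2 + 1 → €64.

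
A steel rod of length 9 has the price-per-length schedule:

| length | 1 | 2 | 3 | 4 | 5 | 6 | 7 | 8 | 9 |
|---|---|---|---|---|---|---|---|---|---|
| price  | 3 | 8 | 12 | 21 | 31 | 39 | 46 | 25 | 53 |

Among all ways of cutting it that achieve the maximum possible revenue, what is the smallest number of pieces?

Build r[k] bottom-up: r[k] = max over allowed piece i of (p[i] + r[k−i]).
r[1] = 3
r[2] = max(3+3, 8+0) = 8
r[3] = max(3+8, 8+3, 12+0) = 12
r[4] = max(3+12, 8+8, 12+3, 21+0) = 21
r[5] = max(3+21, 8+12, 12+8, 21+3, 31+0) = 31
r[6] = max(3+31, 8+21, 12+12, 21+8, 31+3, 39+0) = 39
r[7] = max(3+39, 8+31, 12+21, …, 39+3, 46+0) = 46
r[8] = max(3+46, 8+39, 12+31, …, 46+3, 25+0) = 49
r[9] = max(3+49, 8+46, 12+39, …, 25+3, 53+0) = 54
Maximum revenue is $54.
Now minimize piece count subject to staying optimal: for each k, pieces[k] = 1 + min over i with p[i]+r[k−i]=r[k] of pieces[k−i].
pieces[6] = 1
pieces[7] = 1
pieces[8] = 2
pieces[9] = 2

2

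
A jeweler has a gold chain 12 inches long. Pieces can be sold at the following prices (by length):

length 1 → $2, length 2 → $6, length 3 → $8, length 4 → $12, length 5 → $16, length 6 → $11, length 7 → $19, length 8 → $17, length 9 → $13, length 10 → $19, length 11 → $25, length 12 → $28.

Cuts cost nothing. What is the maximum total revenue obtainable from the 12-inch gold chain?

38

Consider every possible first cut. r[k] is the best of p[i]+r[k−i] over all sellable i≤k.
r[1] = 2
r[2] = 6
r[3] = 8  (first piece 1, then r[2]=6)
r[4] = 12  (first piece 2, then r[2]=6)
r[5] = 16
r[6] = 18  (first piece 1, then r[5]=16)
r[7] = 22  (first piece 2, then r[5]=16)
r[8] = 24  (first piece 1, then r[7]=22)
r[9] = 28  (first piece 2, then r[7]=22)
r[10] = 32  (first piece 5, then r[5]=16)
r[11] = 34  (first piece 1, then r[10]=32)
r[12] = 38  (first piece 2, then r[10]=32)
One optimal cutting: 5 + 5 + 2 → $16 + $16 + $6 = $38.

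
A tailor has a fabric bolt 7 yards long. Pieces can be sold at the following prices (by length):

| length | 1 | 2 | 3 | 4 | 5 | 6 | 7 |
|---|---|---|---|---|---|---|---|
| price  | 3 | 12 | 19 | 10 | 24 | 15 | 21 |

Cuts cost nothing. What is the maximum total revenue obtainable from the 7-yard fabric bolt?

43

Consider every possible first cut. R[k] is the best of p[i]+R[k−i] over all sellable i≤k.
R[1] = 3
R[2] = 12
R[3] = 19
R[4] = 24  (first piece 2, then R[2]=12)
R[5] = 31  (first piece 2, then R[3]=19)
R[6] = 38  (first piece 3, then R[3]=19)
R[7] = 43  (first piece 2, then R[5]=31)
One optimal cutting: 3 + 2 + 2 → $19 + $12 + $12 = $43.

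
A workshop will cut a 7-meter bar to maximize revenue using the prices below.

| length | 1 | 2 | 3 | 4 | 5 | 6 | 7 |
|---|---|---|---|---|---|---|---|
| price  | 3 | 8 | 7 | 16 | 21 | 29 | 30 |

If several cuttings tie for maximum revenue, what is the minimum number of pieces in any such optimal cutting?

2

Consider every possible first cut. r[k] is the best of p[i]+r[k−i] over all sellable i≤k.
r[1] = 3
r[2] = 8
r[3] = 11  (first piece 1, then r[2]=8)
r[4] = 16  (first piece 2, then r[2]=8)
r[5] = 21
r[6] = 29
r[7] = 32  (first piece 1, then r[6]=29)
Maximum revenue is €32.
Now minimize piece count subject to staying optimal: for each k, pieces[k] = 1 + min over i with p[i]+r[k−i]=r[k] of pieces[k−i].
pieces[4] = 1
pieces[5] = 1
pieces[6] = 1
pieces[7] = 2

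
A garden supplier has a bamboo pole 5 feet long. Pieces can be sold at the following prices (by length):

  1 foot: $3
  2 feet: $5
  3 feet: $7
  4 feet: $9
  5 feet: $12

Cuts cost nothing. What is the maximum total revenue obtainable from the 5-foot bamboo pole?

Consider every possible first cut. r[k] is the best of p[i]+r[k−i] over all sellable i≤k.
r[1] = 3
r[2] = max(3+3, 5+0) = 6
r[3] = max(3+6, 5+3, 7+0) = 9
r[4] = max(3+9, 5+6, 7+3, 9+0) = 12
r[5] = max(3+12, 5+9, 7+6, 9+3, 12+0) = 15
One optimal cutting: 1 + 1 + 1 + 1 + 1 → $3 + $3 + $3 + $3 + $3 = $15.

15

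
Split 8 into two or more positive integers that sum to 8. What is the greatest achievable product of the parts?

Define f[k] = max over 1≤i<k of i · max(k−i, f[k−i]); the inner max lets the remainder stay uncut if that's better.
f[2] = 1·max(1,0) = 1·1 = 1
f[3] = 1·max(2,1) = 1·2 = 2
f[4] = 2·max(2,1) = 2·2 = 4
f[5] = 2·max(3,2) = 2·3 = 6
f[6] = 3·max(3,2) = 3·3 = 9
f[7] = 2·max(5,6) = 2·6 = 12
f[8] = 2·max(6,9) = 2·9 = 18
One optimal split: 3 + 3 + 2; product 3·3·2 = 18.

18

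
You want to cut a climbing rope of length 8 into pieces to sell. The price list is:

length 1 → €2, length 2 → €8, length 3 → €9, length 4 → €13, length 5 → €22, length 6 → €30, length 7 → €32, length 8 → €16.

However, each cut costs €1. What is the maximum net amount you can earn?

Build net[k] bottom-up: net[k] = max over allowed piece i of (p[i] + net[k−i]) − 1 per cut.
net[1] = 2
net[2] = max(2+2-1, 8+0) = 8
net[3] = max(2+8-1, 8+2-1, 9+0) = 9
net[4] = max(2+9-1, 8+8-1, 9+2-1, 13+0) = 15
net[5] = max(2+15-1, 8+9-1, 9+8-1, 13+2-1, 22+0) = 22
net[6] = max(2+22-1, 8+15-1, 9+9-1, 13+8-1, 22+2-1, 30+0) = 30
net[7] = max(2+30-1, 8+22-1, 9+15-1, …, 30+2-1, 32+0) = 32
net[8] = max(2+32-1, 8+30-1, 9+22-1, …, 32+2-1, 16+0) = 37
One optimal plan: pieces 6 + 2 (1 cut) → €38 − €1 = €37.

37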